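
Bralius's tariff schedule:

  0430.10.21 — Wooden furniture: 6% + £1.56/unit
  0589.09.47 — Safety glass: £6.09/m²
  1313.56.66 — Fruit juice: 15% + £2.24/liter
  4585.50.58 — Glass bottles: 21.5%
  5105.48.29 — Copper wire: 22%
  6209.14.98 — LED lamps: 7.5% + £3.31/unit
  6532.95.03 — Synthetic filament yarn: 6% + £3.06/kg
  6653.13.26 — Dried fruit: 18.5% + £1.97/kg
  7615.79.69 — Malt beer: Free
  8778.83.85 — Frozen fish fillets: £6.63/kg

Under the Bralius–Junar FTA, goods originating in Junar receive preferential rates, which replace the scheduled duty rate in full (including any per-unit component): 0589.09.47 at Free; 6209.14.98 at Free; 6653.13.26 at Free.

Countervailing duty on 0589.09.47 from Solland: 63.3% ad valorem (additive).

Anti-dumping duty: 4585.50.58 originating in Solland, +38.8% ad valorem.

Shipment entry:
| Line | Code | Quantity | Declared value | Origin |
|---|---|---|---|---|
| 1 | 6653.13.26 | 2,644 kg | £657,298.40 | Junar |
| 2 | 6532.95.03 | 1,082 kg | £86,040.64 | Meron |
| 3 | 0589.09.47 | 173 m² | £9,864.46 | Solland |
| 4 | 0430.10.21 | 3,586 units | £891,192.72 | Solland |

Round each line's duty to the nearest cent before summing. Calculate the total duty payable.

Line 1 (6653.13.26, Junar, 2,644 kg, £657,298.40):
Base rate for 6653.13.26 is 18.5% + £1.97/kg.
Origin Junar qualifies under the Bralius–Junar agreement and 6653.13.26 is covered: preferential rate Free applies instead.
Duty = £657,298.40 × 0% = £0.00.
Line 2 (6532.95.03, Meron, 1,082 kg, £86,040.64):
Base rate for 6532.95.03 is 6% + £3.06/kg.
Duty = £86,040.64 × 6% + 1,082 × £3.06 = £8,473.36.
Line 3 (0589.09.47, Solland, 173 m², £9,864.46):
Base rate for 0589.09.47 is £6.09/m².
0589.09.47 has an FTA preferential rate, but origin Solland is not Junar; base rate stands.
Additional duty on 0589.09.47 from Solland: +63.3% ad valorem. Applied ad valorem rate = 63.3%.
Duty = £9,864.46 × 63.3% + 173 × £6.09 = £7,297.77.
Line 4 (0430.10.21, Solland, 3,586 units, £891,192.72):
Base rate for 0430.10.21 is 6% + £1.56/unit.
Duty = £891,192.72 × 6% + 3,586 × £1.56 = £59,065.72.
Total = £0.00 + £8,473.36 + £7,297.77 + £59,065.72 = £74,836.85.

£74,836.85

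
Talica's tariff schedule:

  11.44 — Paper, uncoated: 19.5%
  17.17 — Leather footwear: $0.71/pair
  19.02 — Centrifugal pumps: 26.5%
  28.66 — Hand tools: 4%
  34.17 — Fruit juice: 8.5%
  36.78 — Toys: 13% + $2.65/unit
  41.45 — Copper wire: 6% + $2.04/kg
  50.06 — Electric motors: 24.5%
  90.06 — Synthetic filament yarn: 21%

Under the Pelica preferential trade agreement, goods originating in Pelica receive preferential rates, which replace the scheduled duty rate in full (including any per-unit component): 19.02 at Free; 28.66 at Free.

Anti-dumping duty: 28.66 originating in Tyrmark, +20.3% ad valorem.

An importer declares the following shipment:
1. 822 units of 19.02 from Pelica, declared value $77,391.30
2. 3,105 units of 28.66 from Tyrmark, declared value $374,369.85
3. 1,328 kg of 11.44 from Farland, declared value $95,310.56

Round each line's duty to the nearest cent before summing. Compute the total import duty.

$109,557.43

Line 1 (19.02, Pelica, 822 units, $77,391.30):
Base rate for 19.02 is 26.5%.
Origin Pelica qualifies under the Talica–Pelica agreement and 19.02 is covered: preferential rate Free applies instead.
Duty = $77,391.30 × 0% = $0.00.
Line 2 (28.66, Tyrmark, 3,105 units, $374,369.85):
Base rate for 28.66 is 4%.
28.66 has an FTA preferential rate, but origin Tyrmark is not Pelica; base rate stands.
Additional duty on 28.66 from Tyrmark: +20.3%. Applied ad valorem rate: 4% + 20.3% = 24.3%.
Duty = $374,369.85 × 24.3% = $90,971.87.
Line 3 (11.44, Farland, 1,328 kg, $95,310.56):
Base rate for 11.44 is 19.5%.
Duty = $95,310.56 × 19.5% = $18,585.56.
Total = $0.00 + $90,971.87 + $18,585.56 = $109,557.43.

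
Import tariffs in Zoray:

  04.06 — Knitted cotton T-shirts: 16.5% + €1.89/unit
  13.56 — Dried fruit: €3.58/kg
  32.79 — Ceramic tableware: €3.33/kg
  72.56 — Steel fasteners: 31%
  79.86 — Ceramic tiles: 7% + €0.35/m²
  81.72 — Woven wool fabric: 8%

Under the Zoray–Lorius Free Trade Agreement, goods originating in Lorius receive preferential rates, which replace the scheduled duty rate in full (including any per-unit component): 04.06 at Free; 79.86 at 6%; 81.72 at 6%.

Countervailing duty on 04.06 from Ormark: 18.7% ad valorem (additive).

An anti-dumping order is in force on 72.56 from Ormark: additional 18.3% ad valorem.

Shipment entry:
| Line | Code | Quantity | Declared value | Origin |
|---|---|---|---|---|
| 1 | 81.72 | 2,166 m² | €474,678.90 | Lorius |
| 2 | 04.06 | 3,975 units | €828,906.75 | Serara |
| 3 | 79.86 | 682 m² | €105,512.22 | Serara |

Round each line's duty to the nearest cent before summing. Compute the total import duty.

Line 1 (81.72, Lorius, 2,166 m², €474,678.90):
Base rate for 81.72 is 8%.
Origin Lorius qualifies under the Zoray–Lorius agreement and 81.72 is covered: preferential rate 6% applies instead.
Duty = €474,678.90 × 6% = €28,480.73.
Line 2 (04.06, Serara, 3,975 units, €828,906.75):
Base rate for 04.06 is 16.5% + €1.89/unit.
04.06 has an FTA preferential rate, but origin Serara is not Lorius; base rate stands.
The additional-duty order on 04.06 targets Ormark, not Serara; it does not apply.
Duty = €828,906.75 × 16.5% + 3,975 × €1.89 = €144,282.36.
Line 3 (79.86, Serara, 682 m², €105,512.22):
Base rate for 79.86 is 7% + €0.35/m².
79.86 has an FTA preferential rate, but origin Serara is not Lorius; base rate stands.
Duty = €105,512.22 × 7% + 682 × €0.35 = €7,624.56.
Total = €28,480.73 + €144,282.36 + €7,624.56 = €180,387.65.

€180,387.65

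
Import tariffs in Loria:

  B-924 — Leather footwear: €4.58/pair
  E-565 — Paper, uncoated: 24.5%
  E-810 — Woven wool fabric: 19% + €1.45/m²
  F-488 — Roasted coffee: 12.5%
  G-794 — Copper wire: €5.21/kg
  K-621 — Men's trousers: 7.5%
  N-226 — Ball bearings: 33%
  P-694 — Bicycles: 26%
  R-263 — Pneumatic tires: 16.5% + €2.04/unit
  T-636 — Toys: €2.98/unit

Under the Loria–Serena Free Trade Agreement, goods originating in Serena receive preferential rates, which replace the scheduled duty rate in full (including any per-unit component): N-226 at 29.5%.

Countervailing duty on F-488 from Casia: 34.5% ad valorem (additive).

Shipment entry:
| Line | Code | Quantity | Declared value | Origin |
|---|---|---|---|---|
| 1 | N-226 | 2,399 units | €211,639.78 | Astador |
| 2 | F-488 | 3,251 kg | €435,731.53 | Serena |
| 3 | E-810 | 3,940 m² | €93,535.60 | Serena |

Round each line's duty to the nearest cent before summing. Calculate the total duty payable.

€147,792.33

Line 1 (N-226, Astador, 2,399 units, €211,639.78):
Base rate for N-226 is 33%.
N-226 has an FTA preferential rate, but origin Astador is not Serena; base rate stands.
Duty = €211,639.78 × 33% = €69,841.13.
Line 2 (F-488, Serena, 3,251 kg, €435,731.53):
Base rate for F-488 is 12.5%.
Origin Serena is the FTA partner but F-488 is not on the preference list; base rate stands.
The additional-duty order on F-488 targets Casia, not Serena; it does not apply.
Duty = €435,731.53 × 12.5% = €54,466.44.
Line 3 (E-810, Serena, 3,940 m², €93,535.60):
Base rate for E-810 is 19% + €1.45/m².
Origin Serena is the FTA partner but E-810 is not on the preference list; base rate stands.
Duty = €93,535.60 × 19% + 3,940 × €1.45 = €23,484.76.
Total = €69,841.13 + €54,466.44 + €23,484.76 = €147,792.33.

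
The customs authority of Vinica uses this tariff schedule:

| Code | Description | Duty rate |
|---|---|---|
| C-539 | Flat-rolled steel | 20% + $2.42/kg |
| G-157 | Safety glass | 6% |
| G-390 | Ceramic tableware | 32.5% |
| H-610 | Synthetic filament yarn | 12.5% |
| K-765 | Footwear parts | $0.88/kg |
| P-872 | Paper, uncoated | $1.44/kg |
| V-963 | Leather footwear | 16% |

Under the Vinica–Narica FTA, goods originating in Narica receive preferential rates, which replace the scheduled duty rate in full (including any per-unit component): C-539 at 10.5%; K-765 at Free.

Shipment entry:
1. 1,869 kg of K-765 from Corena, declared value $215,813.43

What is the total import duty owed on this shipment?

Line 1 (K-765, Corena, 1,869 kg, $215,813.43):
Base rate for K-765 is $0.88/kg.
K-765 has an FTA preferential rate, but origin Corena is not Narica; base rate stands.
Duty = 1,869 × $0.88 = $1,644.72.

$1,644.72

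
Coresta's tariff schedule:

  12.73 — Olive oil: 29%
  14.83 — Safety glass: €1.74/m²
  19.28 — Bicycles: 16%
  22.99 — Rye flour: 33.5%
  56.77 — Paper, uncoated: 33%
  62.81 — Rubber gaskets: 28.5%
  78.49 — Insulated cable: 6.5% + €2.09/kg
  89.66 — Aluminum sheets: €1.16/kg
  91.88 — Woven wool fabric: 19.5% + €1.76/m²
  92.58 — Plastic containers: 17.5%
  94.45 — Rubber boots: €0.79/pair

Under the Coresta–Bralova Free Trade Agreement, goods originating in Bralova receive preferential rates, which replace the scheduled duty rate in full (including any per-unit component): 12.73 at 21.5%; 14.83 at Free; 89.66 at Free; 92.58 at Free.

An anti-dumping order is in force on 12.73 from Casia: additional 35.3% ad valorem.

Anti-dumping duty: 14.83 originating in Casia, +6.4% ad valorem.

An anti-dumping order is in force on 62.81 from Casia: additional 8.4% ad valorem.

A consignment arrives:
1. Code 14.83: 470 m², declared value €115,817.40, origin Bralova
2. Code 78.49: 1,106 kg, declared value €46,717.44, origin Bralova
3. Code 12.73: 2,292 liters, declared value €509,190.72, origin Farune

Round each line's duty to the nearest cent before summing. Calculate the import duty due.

€153,013.48

Line 1 (14.83, Bralova, 470 m², €115,817.40):
Base rate for 14.83 is €1.74/m².
Origin Bralova qualifies under the Coresta–Bralova agreement and 14.83 is covered: preferential rate Free applies instead.
The additional-duty order on 14.83 targets Casia, not Bralova; it does not apply.
Duty = €115,817.40 × 0% = €0.00.
Line 2 (78.49, Bralova, 1,106 kg, €46,717.44):
Base rate for 78.49 is 6.5% + €2.09/kg.
Origin Bralova is the FTA partner but 78.49 is not on the preference list; base rate stands.
Duty = €46,717.44 × 6.5% + 1,106 × €2.09 = €5,348.17.
Line 3 (12.73, Farune, 2,292 liters, €509,190.72):
Base rate for 12.73 is 29%.
12.73 has an FTA preferential rate, but origin Farune is not Bralova; base rate stands.
The additional-duty order on 12.73 targets Casia, not Farune; it does not apply.
Duty = €509,190.72 × 29% = €147,665.31.
Total = €0.00 + €5,348.17 + €147,665.31 = €153,013.48.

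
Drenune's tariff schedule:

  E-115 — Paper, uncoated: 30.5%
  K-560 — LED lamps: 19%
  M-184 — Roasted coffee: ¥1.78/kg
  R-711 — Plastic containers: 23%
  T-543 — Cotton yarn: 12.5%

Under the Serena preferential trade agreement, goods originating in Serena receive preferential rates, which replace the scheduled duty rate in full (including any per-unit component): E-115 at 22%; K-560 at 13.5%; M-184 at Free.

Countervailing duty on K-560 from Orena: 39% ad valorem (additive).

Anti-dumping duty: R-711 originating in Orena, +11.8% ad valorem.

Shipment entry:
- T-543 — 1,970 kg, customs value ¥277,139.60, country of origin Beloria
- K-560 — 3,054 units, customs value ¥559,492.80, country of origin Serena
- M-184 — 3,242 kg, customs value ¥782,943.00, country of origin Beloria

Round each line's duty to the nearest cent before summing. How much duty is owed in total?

¥115,944.74

Line 1 (T-543, Beloria, 1,970 kg, ¥277,139.60):
Base rate for T-543 is 12.5%.
Duty = ¥277,139.60 × 12.5% = ¥34,642.45.
Line 2 (K-560, Serena, 3,054 units, ¥559,492.80):
Base rate for K-560 is 19%.
Origin Serena qualifies under the Drenune–Serena agreement and K-560 is covered: preferential rate 13.5% applies instead.
The additional-duty order on K-560 targets Orena, not Serena; it does not apply.
Duty = ¥559,492.80 × 13.5% = ¥75,531.53.
Line 3 (M-184, Beloria, 3,242 kg, ¥782,943.00):
Base rate for M-184 is ¥1.78/kg.
M-184 has an FTA preferential rate, but origin Beloria is not Serena; base rate stands.
Duty = 3,242 × ¥1.78 = ¥5,770.76.
Total = ¥34,642.45 + ¥75,531.53 + ¥5,770.76 = ¥115,944.74.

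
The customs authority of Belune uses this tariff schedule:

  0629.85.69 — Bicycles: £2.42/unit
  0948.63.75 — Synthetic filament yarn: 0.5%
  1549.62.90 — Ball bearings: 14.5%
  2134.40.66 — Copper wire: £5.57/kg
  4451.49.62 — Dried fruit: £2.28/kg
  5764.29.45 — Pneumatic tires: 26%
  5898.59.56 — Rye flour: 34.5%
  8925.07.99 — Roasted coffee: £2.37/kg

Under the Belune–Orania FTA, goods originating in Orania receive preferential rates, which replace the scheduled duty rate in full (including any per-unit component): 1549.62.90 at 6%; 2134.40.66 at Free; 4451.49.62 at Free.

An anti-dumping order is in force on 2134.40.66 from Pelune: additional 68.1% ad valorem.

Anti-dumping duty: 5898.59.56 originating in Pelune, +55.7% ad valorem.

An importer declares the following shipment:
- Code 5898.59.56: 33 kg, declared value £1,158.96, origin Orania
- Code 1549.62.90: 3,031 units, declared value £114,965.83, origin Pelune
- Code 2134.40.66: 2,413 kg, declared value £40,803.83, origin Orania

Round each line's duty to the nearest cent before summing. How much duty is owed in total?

£17,069.89

Line 1 (5898.59.56, Orania, 33 kg, £1,158.96):
Base rate for 5898.59.56 is 34.5%.
Origin Orania is the FTA partner but 5898.59.56 is not on the preference list; base rate stands.
The additional-duty order on 5898.59.56 targets Pelune, not Orania; it does not apply.
Duty = £1,158.96 × 34.5% = £399.84.
Line 2 (1549.62.90, Pelune, 3,031 units, £114,965.83):
Base rate for 1549.62.90 is 14.5%.
1549.62.90 has an FTA preferential rate, but origin Pelune is not Orania; base rate stands.
Duty = £114,965.83 × 14.5% = £16,670.05.
Line 3 (2134.40.66, Orania, 2,413 kg, £40,803.83):
Base rate for 2134.40.66 is £5.57/kg.
Origin Orania qualifies under the Belune–Orania agreement and 2134.40.66 is covered: preferential rate Free applies instead.
The additional-duty order on 2134.40.66 targets Pelune, not Orania; it does not apply.
Duty = £40,803.83 × 0% = £0.00.
Total = £399.84 + £16,670.05 + £0.00 = £17,069.89.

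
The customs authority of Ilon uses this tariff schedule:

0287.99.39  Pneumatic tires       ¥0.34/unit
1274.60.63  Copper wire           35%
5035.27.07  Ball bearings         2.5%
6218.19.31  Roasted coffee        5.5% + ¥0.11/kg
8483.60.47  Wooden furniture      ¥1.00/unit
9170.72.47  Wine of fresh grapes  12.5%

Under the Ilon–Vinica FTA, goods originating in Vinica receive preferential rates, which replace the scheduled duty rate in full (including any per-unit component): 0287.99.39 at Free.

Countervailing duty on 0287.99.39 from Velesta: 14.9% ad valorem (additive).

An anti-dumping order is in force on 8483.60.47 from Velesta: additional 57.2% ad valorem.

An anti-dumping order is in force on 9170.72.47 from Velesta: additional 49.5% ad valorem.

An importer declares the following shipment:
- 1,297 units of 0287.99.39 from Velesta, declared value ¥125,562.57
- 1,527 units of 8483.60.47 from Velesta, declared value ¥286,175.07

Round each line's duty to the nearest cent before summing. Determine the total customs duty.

Line 1 (0287.99.39, Velesta, 1,297 units, ¥125,562.57):
Base rate for 0287.99.39 is ¥0.34/unit.
0287.99.39 has an FTA preferential rate, but origin Velesta is not Vinica; base rate stands.
Additional duty on 0287.99.39 from Velesta: +14.9% ad valorem. Applied ad valorem rate = 14.9%.
Duty = ¥125,562.57 × 14.9% + 1,297 × ¥0.34 = ¥19,149.80.
Line 2 (8483.60.47, Velesta, 1,527 units, ¥286,175.07):
Base rate for 8483.60.47 is ¥1.00/unit.
Additional duty on 8483.60.47 from Velesta: +57.2% ad valorem. Applied ad valorem rate = 57.2%.
Duty = ¥286,175.07 × 57.2% + 1,527 × ¥1.00 = ¥165,219.14.
Total = ¥19,149.80 + ¥165,219.14 = ¥184,368.94.

¥184,368.94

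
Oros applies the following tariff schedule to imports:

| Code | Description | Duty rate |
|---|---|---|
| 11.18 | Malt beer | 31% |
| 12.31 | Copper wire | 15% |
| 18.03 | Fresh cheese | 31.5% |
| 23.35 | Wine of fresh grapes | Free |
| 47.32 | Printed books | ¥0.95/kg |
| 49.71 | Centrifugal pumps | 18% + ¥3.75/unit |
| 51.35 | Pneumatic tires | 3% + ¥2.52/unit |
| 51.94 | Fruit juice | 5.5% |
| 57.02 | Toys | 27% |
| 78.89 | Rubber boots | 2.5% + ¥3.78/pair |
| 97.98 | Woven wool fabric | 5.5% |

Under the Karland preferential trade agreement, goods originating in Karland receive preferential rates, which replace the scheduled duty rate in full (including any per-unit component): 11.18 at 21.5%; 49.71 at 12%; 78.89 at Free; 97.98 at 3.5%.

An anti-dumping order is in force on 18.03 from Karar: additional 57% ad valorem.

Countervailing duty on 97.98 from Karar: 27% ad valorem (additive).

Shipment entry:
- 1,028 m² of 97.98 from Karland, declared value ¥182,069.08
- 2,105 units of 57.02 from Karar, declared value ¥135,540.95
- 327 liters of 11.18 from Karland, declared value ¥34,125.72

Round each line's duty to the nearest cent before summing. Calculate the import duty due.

Line 1 (97.98, Karland, 1,028 m², ¥182,069.08):
Base rate for 97.98 is 5.5%.
Origin Karland qualifies under the Oros–Karland agreement and 97.98 is covered: preferential rate 3.5% applies instead.
The additional-duty order on 97.98 targets Karar, not Karland; it does not apply.
Duty = ¥182,069.08 × 3.5% = ¥6,372.42.
Line 2 (57.02, Karar, 2,105 units, ¥135,540.95):
Base rate for 57.02 is 27%.
Duty = ¥135,540.95 × 27% = ¥36,596.06.
Line 3 (11.18, Karland, 327 liters, ¥34,125.72):
Base rate for 11.18 is 31%.
Origin Karland qualifies under the Oros–Karland agreement and 11.18 is covered: preferential rate 21.5% applies instead.
Duty = ¥34,125.72 × 21.5% = ¥7,337.03.
Total = ¥6,372.42 + ¥36,596.06 + ¥7,337.03 = ¥50,305.51.

¥50,305.51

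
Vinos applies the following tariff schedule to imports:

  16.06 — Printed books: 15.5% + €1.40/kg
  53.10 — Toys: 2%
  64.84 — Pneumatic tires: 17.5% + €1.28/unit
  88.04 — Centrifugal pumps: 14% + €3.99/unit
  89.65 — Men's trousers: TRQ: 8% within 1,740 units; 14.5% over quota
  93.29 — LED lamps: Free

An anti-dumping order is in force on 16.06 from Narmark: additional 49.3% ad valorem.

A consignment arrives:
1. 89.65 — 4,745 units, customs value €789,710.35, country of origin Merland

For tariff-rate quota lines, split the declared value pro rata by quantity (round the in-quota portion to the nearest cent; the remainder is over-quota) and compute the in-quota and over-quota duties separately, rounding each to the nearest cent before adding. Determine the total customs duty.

€95,684.77

Line 1 (89.65, Merland, 4,745 units, €789,710.35):
Code 89.65 is under a tariff-rate quota (threshold 1,740 units). In-quota: 1,740 units at 8%; over-quota: 3,005 units at 14.5%.
Pro-rata value split: in-quota = €789,710.35 × 1,740/4,745 = €289,588.20; over-quota = €789,710.35 − €289,588.20 = €500,122.15.
In-quota duty = €289,588.20 × 8% = €23,167.06. Over-quota duty = €500,122.15 × 14.5% = €72,517.71.
Line duty = €23,167.06 + €72,517.71 = €95,684.77.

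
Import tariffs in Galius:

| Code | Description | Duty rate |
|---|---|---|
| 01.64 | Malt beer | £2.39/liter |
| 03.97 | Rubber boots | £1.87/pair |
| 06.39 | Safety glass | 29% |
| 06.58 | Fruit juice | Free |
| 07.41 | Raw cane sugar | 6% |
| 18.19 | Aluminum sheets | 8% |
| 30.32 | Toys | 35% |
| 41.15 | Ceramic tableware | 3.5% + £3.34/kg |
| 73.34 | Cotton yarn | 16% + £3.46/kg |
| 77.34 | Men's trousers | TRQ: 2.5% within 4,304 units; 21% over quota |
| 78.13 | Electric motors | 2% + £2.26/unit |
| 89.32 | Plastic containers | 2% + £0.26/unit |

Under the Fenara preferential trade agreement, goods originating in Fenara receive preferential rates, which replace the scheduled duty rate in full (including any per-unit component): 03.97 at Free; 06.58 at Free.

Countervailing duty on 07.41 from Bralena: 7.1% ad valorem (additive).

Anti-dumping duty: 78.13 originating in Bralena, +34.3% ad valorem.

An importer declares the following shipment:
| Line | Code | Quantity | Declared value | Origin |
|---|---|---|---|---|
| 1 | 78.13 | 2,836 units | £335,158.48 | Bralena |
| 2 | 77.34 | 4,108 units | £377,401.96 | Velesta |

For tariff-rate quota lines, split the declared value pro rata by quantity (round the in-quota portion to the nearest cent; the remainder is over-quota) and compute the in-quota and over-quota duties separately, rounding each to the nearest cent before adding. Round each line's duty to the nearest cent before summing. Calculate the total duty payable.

£137,506.94

Line 1 (78.13, Bralena, 2,836 units, £335,158.48):
Base rate for 78.13 is 2% + £2.26/unit.
Additional duty on 78.13 from Bralena: +34.3%. Applied ad valorem rate: 2% + 34.3% = 36.3%.
Duty = £335,158.48 × 36.3% + 2,836 × £2.26 = £128,071.89.
Line 2 (77.34, Velesta, 4,108 units, £377,401.96):
Code 77.34 is under a tariff-rate quota (threshold 4,304 units). Quantity 4,108 units is within the quota, so the in-quota rate 2.5% applies to the full value.
Duty = £377,401.96 × 2.5% = £9,435.05.
Total = £128,071.89 + £9,435.05 = £137,506.94.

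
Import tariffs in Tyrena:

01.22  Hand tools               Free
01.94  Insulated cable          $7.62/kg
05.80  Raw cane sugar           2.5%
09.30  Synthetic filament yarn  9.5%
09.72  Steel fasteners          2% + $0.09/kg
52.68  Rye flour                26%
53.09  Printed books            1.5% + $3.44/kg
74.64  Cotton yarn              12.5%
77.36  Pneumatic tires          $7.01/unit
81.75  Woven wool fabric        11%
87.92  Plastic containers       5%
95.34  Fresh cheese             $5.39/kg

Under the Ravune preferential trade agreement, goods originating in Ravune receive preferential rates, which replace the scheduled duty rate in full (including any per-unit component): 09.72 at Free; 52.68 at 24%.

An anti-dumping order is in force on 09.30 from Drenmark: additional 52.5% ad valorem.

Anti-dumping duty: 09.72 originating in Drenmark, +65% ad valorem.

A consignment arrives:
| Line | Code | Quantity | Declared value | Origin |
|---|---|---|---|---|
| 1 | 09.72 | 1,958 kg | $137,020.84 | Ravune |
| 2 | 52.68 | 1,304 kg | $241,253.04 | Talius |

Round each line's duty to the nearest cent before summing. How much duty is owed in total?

$62,725.79

Line 1 (09.72, Ravune, 1,958 kg, $137,020.84):
Base rate for 09.72 is 2% + $0.09/kg.
Origin Ravune qualifies under the Tyrena–Ravune agreement and 09.72 is covered: preferential rate Free applies instead.
The additional-duty order on 09.72 targets Drenmark, not Ravune; it does not apply.
Duty = $137,020.84 × 0% = $0.00.
Line 2 (52.68, Talius, 1,304 kg, $241,253.04):
Base rate for 52.68 is 26%.
52.68 has an FTA preferential rate, but origin Talius is not Ravune; base rate stands.
Duty = $241,253.04 × 26% = $62,725.79.
Total = $0.00 + $62,725.79 = $62,725.79.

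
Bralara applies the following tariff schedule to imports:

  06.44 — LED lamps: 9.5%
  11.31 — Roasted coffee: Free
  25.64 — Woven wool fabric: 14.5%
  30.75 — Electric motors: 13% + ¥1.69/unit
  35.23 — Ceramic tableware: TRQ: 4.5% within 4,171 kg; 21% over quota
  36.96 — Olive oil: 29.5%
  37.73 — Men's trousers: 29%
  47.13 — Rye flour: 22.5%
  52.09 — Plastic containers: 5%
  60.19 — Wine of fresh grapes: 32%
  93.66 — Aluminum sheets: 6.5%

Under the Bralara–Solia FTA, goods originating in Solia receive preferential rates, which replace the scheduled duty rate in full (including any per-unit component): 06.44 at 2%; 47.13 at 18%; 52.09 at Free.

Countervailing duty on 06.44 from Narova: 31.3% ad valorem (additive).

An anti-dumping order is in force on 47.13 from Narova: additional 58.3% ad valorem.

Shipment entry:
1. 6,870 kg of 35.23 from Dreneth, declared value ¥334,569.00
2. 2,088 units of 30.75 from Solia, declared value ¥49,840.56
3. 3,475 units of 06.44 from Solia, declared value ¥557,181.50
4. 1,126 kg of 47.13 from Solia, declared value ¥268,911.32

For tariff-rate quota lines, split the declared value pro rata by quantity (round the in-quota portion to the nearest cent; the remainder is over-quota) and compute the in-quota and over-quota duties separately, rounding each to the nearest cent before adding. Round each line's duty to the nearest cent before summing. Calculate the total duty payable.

¥106,299.08

Line 1 (35.23, Dreneth, 6,870 kg, ¥334,569.00):
Code 35.23 is under a tariff-rate quota (threshold 4,171 kg). In-quota: 4,171 kg at 4.5%; over-quota: 2,699 kg at 21%.
Pro-rata value split: in-quota = ¥334,569.00 × 4,171/6,870 = ¥203,127.70; over-quota = ¥334,569.00 − ¥203,127.70 = ¥131,441.30.
In-quota duty = ¥203,127.70 × 4.5% = ¥9,140.75. Over-quota duty = ¥131,441.30 × 21% = ¥27,602.67.
Line duty = ¥9,140.75 + ¥27,602.67 = ¥36,743.42.
Line 2 (30.75, Solia, 2,088 units, ¥49,840.56):
Base rate for 30.75 is 13% + ¥1.69/unit.
Origin Solia is the FTA partner but 30.75 is not on the preference list; base rate stands.
Duty = ¥49,840.56 × 13% + 2,088 × ¥1.69 = ¥10,007.99.
Line 3 (06.44, Solia, 3,475 units, ¥557,181.50):
Base rate for 06.44 is 9.5%.
Origin Solia qualifies under the Bralara–Solia agreement and 06.44 is covered: preferential rate 2% applies instead.
The additional-duty order on 06.44 targets Narova, not Solia; it does not apply.
Duty = ¥557,181.50 × 2% = ¥11,143.63.
Line 4 (47.13, Solia, 1,126 kg, ¥268,911.32):
Base rate for 47.13 is 22.5%.
Origin Solia qualifies under the Bralara–Solia agreement and 47.13 is covered: preferential rate 18% applies instead.
The additional-duty order on 47.13 targets Narova, not Solia; it does not apply.
Duty = ¥268,911.32 × 18% = ¥48,404.04.
Total = ¥36,743.42 + ¥10,007.99 + ¥11,143.63 + ¥48,404.04 = ¥106,299.08.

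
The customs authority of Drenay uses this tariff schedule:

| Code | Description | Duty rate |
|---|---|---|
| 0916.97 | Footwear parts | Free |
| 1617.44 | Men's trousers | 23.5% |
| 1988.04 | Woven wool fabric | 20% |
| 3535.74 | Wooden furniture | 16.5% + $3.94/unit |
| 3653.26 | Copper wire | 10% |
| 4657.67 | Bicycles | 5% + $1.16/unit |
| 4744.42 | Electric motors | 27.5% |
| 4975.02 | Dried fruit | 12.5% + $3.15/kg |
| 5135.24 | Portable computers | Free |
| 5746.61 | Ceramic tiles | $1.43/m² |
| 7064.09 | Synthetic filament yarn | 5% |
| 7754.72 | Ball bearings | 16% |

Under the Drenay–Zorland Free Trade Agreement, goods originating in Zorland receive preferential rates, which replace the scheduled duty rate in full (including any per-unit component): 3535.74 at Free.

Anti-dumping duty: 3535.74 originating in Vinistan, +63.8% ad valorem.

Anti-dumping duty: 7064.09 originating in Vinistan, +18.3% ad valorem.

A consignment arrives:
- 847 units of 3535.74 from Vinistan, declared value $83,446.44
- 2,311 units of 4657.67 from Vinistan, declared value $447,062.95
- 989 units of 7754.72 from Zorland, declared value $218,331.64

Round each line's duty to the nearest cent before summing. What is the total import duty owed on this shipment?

$130,311.64

Line 1 (3535.74, Vinistan, 847 units, $83,446.44):
Base rate for 3535.74 is 16.5% + $3.94/unit.
3535.74 has an FTA preferential rate, but origin Vinistan is not Zorland; base rate stands.
Additional duty on 3535.74 from Vinistan: +63.8%. Applied ad valorem rate: 16.5% + 63.8% = 80.3%.
Duty = $83,446.44 × 80.3% + 847 × $3.94 = $70,344.67.
Line 2 (4657.67, Vinistan, 2,311 units, $447,062.95):
Base rate for 4657.67 is 5% + $1.16/unit.
Duty = $447,062.95 × 5% + 2,311 × $1.16 = $25,033.91.
Line 3 (7754.72, Zorland, 989 units, $218,331.64):
Base rate for 7754.72 is 16%.
Origin Zorland is the FTA partner but 7754.72 is not on the preference list; base rate stands.
Duty = $218,331.64 × 16% = $34,933.06.
Total = $70,344.67 + $25,033.91 + $34,933.06 = $130,311.64.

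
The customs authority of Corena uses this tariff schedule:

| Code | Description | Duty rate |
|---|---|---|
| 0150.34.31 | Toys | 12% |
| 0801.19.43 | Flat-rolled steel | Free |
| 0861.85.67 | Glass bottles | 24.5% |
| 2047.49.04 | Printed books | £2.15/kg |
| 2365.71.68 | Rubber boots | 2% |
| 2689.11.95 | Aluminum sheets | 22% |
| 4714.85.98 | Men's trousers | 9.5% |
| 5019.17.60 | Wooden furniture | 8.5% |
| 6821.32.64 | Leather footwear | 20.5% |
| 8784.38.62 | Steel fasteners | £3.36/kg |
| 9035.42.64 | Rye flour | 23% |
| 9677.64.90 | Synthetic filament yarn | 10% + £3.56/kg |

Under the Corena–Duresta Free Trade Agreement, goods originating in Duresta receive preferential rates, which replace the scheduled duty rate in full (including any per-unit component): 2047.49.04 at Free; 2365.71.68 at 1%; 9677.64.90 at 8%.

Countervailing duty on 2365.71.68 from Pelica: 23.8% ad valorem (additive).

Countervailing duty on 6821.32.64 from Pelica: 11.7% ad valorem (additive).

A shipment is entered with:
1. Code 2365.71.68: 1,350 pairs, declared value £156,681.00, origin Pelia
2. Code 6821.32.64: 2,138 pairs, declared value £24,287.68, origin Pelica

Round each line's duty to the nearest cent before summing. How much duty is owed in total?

£10,954.25

Line 1 (2365.71.68, Pelia, 1,350 pairs, £156,681.00):
Base rate for 2365.71.68 is 2%.
2365.71.68 has an FTA preferential rate, but origin Pelia is not Duresta; base rate stands.
The additional-duty order on 2365.71.68 targets Pelica, not Pelia; it does not apply.
Duty = £156,681.00 × 2% = £3,133.62.
Line 2 (6821.32.64, Pelica, 2,138 pairs, £24,287.68):
Base rate for 6821.32.64 is 20.5%.
Additional duty on 6821.32.64 from Pelica: +11.7%. Applied ad valorem rate: 20.5% + 11.7% = 32.2%.
Duty = £24,287.68 × 32.2% = £7,820.63.
Total = £3,133.62 + £7,820.63 = £10,954.25.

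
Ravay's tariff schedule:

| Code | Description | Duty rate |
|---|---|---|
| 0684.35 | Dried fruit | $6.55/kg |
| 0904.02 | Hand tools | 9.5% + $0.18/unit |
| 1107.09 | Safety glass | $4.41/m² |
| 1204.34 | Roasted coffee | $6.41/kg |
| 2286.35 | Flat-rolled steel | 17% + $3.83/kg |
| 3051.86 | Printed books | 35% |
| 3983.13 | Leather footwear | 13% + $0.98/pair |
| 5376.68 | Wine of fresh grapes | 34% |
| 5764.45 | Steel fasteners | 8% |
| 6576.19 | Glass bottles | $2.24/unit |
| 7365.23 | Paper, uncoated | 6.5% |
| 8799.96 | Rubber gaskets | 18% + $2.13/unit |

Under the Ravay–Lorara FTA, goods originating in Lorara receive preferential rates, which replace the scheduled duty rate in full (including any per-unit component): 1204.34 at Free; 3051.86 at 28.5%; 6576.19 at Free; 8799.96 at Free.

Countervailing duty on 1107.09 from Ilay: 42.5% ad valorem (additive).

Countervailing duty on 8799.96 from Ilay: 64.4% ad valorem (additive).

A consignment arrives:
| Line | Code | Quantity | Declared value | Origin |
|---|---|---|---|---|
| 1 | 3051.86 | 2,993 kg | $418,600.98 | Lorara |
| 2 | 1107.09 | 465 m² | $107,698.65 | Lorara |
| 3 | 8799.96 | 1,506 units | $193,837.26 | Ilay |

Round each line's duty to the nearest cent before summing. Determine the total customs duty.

$284,281.61

Line 1 (3051.86, Lorara, 2,993 kg, $418,600.98):
Base rate for 3051.86 is 35%.
Origin Lorara qualifies under the Ravay–Lorara agreement and 3051.86 is covered: preferential rate 28.5% applies instead.
Duty = $418,600.98 × 28.5% = $119,301.28.
Line 2 (1107.09, Lorara, 465 m², $107,698.65):
Base rate for 1107.09 is $4.41/m².
Origin Lorara is the FTA partner but 1107.09 is not on the preference list; base rate stands.
The additional-duty order on 1107.09 targets Ilay, not Lorara; it does not apply.
Duty = 465 × $4.41 = $2,050.65.
Line 3 (8799.96, Ilay, 1,506 units, $193,837.26):
Base rate for 8799.96 is 18% + $2.13/unit.
8799.96 has an FTA preferential rate, but origin Ilay is not Lorara; base rate stands.
Additional duty on 8799.96 from Ilay: +64.4%. Applied ad valorem rate: 18% + 64.4% = 82.4%.
Duty = $193,837.26 × 82.4% + 1,506 × $2.13 = $162,929.68.
Total = $119,301.28 + $2,050.65 + $162,929.68 = $284,281.61.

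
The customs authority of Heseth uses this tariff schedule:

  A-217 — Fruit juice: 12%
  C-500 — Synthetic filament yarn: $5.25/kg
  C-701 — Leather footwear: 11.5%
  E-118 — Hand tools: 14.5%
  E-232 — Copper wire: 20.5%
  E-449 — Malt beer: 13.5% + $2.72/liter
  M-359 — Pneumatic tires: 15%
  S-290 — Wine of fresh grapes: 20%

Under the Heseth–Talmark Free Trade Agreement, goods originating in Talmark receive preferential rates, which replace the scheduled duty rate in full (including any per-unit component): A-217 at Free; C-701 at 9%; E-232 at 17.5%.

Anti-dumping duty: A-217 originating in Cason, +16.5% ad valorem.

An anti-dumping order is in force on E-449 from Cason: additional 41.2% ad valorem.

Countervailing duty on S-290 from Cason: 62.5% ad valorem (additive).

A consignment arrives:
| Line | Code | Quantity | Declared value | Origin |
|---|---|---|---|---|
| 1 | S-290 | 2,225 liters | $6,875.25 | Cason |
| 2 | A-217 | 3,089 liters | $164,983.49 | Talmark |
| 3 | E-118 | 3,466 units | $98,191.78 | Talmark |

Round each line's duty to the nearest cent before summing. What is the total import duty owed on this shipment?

Line 1 (S-290, Cason, 2,225 liters, $6,875.25):
Base rate for S-290 is 20%.
Additional duty on S-290 from Cason: +62.5%. Applied ad valorem rate: 20% + 62.5% = 82.5%.
Duty = $6,875.25 × 82.5% = $5,672.08.
Line 2 (A-217, Talmark, 3,089 liters, $164,983.49):
Base rate for A-217 is 12%.
Origin Talmark qualifies under the Heseth–Talmark agreement and A-217 is covered: preferential rate Free applies instead.
The additional-duty order on A-217 targets Cason, not Talmark; it does not apply.
Duty = $164,983.49 × 0% = $0.00.
Line 3 (E-118, Talmark, 3,466 units, $98,191.78):
Base rate for E-118 is 14.5%.
Origin Talmark is the FTA partner but E-118 is not on the preference list; base rate stands.
Duty = $98,191.78 × 14.5% = $14,237.81.
Total = $5,672.08 + $0.00 + $14,237.81 = $19,909.89.

$19,909.89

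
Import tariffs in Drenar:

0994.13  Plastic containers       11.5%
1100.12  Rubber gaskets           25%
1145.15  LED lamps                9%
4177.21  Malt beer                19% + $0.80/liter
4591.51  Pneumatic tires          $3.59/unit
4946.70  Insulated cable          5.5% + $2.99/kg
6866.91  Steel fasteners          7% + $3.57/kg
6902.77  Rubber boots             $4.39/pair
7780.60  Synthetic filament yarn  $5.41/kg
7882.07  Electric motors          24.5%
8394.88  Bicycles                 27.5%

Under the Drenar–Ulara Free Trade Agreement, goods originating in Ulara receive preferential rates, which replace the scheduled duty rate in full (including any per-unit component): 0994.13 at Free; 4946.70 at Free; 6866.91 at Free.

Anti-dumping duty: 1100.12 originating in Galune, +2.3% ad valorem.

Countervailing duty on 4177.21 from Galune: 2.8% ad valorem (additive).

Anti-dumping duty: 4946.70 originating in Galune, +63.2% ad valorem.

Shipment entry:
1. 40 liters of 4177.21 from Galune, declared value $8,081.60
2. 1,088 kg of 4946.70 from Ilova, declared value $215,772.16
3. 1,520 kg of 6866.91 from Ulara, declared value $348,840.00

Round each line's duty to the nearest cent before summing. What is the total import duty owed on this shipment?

$16,914.38

Line 1 (4177.21, Galune, 40 liters, $8,081.60):
Base rate for 4177.21 is 19% + $0.80/liter.
Additional duty on 4177.21 from Galune: +2.8%. Applied ad valorem rate: 19% + 2.8% = 21.8%.
Duty = $8,081.60 × 21.8% + 40 × $0.80 = $1,793.79.
Line 2 (4946.70, Ilova, 1,088 kg, $215,772.16):
Base rate for 4946.70 is 5.5% + $2.99/kg.
4946.70 has an FTA preferential rate, but origin Ilova is not Ulara; base rate stands.
The additional-duty order on 4946.70 targets Galune, not Ilova; it does not apply.
Duty = $215,772.16 × 5.5% + 1,088 × $2.99 = $15,120.59.
Line 3 (6866.91, Ulara, 1,520 kg, $348,840.00):
Base rate for 6866.91 is 7% + $3.57/kg.
Origin Ulara qualifies under the Drenar–Ulara agreement and 6866.91 is covered: preferential rate Free applies instead.
Duty = $348,840.00 × 0% = $0.00.
Total = $1,793.79 + $15,120.59 + $0.00 = $16,914.38.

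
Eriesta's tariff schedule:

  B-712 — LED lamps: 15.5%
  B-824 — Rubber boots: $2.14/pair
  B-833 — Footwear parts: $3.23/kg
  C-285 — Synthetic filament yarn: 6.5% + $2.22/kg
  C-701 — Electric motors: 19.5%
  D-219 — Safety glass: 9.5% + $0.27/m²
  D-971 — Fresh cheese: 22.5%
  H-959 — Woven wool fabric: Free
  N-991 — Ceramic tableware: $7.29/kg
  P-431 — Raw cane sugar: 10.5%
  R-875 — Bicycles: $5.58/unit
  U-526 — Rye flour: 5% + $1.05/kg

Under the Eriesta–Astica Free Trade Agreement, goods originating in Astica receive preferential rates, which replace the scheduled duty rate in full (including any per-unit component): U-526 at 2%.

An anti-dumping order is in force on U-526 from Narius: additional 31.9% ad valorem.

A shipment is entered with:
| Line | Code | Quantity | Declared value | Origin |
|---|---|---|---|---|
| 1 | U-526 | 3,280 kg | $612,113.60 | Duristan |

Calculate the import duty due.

Line 1 (U-526, Duristan, 3,280 kg, $612,113.60):
Base rate for U-526 is 5% + $1.05/kg.
U-526 has an FTA preferential rate, but origin Duristan is not Astica; base rate stands.
The additional-duty order on U-526 targets Narius, not Duristan; it does not apply.
Duty = $612,113.60 × 5% + 3,280 × $1.05 = $34,049.68.

$34,049.68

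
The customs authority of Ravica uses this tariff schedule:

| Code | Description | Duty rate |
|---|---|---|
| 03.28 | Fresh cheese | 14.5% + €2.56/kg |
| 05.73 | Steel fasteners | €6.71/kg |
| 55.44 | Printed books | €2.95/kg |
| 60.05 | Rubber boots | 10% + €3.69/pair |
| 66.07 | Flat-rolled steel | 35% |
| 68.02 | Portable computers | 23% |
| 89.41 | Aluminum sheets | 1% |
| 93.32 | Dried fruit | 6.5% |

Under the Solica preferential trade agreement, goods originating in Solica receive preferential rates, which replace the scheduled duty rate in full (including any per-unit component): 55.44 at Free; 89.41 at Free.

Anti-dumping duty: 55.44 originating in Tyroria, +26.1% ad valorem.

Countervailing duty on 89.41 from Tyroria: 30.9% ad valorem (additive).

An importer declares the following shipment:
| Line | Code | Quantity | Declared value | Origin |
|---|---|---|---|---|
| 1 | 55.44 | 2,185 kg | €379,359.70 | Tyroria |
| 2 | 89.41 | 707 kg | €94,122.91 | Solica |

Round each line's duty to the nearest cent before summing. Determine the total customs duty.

€105,458.63

Line 1 (55.44, Tyroria, 2,185 kg, €379,359.70):
Base rate for 55.44 is €2.95/kg.
55.44 has an FTA preferential rate, but origin Tyroria is not Solica; base rate stands.
Additional duty on 55.44 from Tyroria: +26.1% ad valorem. Applied ad valorem rate = 26.1%.
Duty = €379,359.70 × 26.1% + 2,185 × €2.95 = €105,458.63.
Line 2 (89.41, Solica, 707 kg, €94,122.91):
Base rate for 89.41 is 1%.
Origin Solica qualifies under the Ravica–Solica agreement and 89.41 is covered: preferential rate Free applies instead.
The additional-duty order on 89.41 targets Tyroria, not Solica; it does not apply.
Duty = €94,122.91 × 0% = €0.00.
Total = €105,458.63 + €0.00 = €105,458.63.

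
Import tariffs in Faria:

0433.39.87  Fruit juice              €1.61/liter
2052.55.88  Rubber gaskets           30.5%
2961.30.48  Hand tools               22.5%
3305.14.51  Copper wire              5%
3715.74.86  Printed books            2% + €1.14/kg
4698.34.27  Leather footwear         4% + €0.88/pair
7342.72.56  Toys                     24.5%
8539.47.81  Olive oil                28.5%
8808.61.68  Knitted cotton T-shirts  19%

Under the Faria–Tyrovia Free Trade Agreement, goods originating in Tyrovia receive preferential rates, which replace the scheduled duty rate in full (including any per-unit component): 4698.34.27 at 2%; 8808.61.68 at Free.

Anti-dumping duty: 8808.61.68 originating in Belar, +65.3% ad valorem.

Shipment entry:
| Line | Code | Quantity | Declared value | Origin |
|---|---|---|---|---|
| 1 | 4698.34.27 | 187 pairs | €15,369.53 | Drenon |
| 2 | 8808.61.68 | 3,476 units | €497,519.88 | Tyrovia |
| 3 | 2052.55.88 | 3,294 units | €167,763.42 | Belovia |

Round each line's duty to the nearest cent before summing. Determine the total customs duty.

€51,947.18

Line 1 (4698.34.27, Drenon, 187 pairs, €15,369.53):
Base rate for 4698.34.27 is 4% + €0.88/pair.
4698.34.27 has an FTA preferential rate, but origin Drenon is not Tyrovia; base rate stands.
Duty = €15,369.53 × 4% + 187 × €0.88 = €779.34.
Line 2 (8808.61.68, Tyrovia, 3,476 units, €497,519.88):
Base rate for 8808.61.68 is 19%.
Origin Tyrovia qualifies under the Faria–Tyrovia agreement and 8808.61.68 is covered: preferential rate Free applies instead.
The additional-duty order on 8808.61.68 targets Belar, not Tyrovia; it does not apply.
Duty = €497,519.88 × 0% = €0.00.
Line 3 (2052.55.88, Belovia, 3,294 units, €167,763.42):
Base rate for 2052.55.88 is 30.5%.
Duty = €167,763.42 × 30.5% = €51,167.84.
Total = €779.34 + €0.00 + €51,167.84 = €51,947.18.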